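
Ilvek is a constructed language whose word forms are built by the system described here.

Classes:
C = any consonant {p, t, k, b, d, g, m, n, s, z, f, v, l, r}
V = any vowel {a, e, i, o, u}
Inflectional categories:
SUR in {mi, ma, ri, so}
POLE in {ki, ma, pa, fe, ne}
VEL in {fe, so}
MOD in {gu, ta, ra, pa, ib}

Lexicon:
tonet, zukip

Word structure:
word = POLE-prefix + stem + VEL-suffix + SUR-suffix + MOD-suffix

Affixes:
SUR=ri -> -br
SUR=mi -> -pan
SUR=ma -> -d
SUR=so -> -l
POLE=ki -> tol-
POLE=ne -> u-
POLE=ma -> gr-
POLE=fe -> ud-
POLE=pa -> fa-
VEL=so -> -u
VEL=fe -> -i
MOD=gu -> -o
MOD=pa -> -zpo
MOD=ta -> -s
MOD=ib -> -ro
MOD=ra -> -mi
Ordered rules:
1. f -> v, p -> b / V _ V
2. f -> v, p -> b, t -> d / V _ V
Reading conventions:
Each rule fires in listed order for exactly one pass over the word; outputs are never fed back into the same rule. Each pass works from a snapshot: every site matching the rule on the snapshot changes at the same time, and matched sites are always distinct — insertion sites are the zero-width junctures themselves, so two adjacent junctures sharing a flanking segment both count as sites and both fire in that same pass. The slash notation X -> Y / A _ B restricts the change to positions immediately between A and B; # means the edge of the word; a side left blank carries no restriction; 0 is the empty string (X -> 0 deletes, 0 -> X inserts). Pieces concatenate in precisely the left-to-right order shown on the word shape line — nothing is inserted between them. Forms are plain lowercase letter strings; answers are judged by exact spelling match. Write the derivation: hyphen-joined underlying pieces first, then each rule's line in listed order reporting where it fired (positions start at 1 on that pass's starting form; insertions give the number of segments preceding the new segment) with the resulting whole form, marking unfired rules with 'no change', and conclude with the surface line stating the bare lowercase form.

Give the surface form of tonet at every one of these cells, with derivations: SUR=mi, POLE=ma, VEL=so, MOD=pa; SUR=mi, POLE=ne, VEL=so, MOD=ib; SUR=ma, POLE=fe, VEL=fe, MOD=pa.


cell SUR=mi, POLE=ma, VEL=so, MOD=pa:
underlying: gr-tonet-u-pan-zpo
1. f -> v, p -> b / V _ V: fires at position(s) 9: grtonetubanzpo
2. f -> v, p -> b, t -> d / V _ V: fires at position(s) 7: grtonedubanzpo
surface: grtonedubanzpo

cell SUR=mi, POLE=ne, VEL=so, MOD=ib:
underlying: u-tonet-u-pan-ro
1. f -> v, p -> b / V _ V: fires at position(s) 8: utonetubanro
2. f -> v, p -> b, t -> d / V _ V: fires at position(s) 2, 6: udonedubanro
surface: udonedubanro

cell SUR=ma, POLE=fe, VEL=fe, MOD=pa:
underlying: ud-tonet-i-d-zpo
1. f -> v, p -> b / V _ V: no change
2. f -> v, p -> b, t -> d / V _ V: fires at position(s) 7: udtonedidzpo
surface: udtonedidzpo


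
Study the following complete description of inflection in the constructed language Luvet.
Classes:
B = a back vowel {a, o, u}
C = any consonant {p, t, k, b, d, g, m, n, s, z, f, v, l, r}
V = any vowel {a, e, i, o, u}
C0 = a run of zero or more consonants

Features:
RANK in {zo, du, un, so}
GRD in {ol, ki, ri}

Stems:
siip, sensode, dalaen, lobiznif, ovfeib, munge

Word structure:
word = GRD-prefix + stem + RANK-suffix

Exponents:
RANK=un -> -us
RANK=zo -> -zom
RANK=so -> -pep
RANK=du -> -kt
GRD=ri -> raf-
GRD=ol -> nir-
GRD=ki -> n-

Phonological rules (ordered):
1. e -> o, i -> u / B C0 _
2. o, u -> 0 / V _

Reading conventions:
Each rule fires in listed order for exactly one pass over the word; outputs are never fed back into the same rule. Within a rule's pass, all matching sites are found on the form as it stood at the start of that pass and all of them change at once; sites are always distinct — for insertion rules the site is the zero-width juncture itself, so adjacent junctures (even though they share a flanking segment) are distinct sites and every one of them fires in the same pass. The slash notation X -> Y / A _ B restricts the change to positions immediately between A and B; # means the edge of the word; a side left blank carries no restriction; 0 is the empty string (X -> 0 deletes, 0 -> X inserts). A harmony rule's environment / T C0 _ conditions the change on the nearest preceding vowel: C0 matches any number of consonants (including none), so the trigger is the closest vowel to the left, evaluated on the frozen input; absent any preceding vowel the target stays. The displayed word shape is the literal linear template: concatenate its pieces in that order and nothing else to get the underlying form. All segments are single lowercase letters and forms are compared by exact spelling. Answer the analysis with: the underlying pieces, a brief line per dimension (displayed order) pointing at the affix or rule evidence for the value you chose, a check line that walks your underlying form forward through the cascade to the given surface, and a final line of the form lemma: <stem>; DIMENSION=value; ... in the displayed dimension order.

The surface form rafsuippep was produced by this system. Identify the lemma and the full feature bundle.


underlying: raf-siip-pep
RANK=so - signalled by the affix -pep
GRD=ri - signalled by the affix raf-
check: rafsiippep -> rafsuippep -> rafsuippep
lemma: siip; RANK=so; GRD=ri


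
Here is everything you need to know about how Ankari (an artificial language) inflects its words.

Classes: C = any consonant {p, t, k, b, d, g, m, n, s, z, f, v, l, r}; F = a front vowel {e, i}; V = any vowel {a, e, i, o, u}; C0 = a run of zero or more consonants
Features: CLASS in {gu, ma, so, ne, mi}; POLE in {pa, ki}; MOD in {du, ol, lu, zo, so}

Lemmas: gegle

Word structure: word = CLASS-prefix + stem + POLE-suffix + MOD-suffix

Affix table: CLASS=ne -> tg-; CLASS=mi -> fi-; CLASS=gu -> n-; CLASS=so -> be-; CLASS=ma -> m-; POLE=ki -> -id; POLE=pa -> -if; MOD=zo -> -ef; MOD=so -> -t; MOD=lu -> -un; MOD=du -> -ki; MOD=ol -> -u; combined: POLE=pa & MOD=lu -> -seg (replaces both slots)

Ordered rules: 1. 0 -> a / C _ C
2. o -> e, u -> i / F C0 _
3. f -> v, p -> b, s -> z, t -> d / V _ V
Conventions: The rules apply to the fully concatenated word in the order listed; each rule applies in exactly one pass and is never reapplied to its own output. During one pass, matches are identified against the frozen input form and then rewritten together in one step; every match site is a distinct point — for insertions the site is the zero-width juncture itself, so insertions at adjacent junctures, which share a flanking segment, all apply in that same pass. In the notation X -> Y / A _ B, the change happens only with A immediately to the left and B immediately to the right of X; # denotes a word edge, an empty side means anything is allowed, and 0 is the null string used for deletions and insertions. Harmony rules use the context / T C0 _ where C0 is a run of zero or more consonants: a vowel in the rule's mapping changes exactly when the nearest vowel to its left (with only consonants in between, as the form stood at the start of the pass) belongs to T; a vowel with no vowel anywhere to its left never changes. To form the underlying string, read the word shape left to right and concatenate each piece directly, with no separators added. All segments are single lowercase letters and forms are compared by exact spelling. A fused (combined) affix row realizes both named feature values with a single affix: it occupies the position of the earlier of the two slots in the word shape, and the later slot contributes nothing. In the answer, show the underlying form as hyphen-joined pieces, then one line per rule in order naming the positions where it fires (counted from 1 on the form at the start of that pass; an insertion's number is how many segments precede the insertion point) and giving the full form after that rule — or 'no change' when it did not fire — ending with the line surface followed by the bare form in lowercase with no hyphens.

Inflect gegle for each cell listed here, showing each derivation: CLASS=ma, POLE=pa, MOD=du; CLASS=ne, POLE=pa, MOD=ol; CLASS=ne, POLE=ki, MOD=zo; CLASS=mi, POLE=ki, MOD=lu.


cell CLASS=ma, POLE=pa, MOD=du:
underlying: m-gegle-if-ki
1. 0 -> a / C _ C: inserts after position(s) 1, 4, 8: magegaleifaki
2. o -> e, u -> i / F C0 _: no change
3. f -> v, p -> b, s -> z, t -> d / V _ V: fires at position(s) 10: magegaleivaki
surface: magegaleivaki

cell CLASS=ne, POLE=pa, MOD=ol:
underlying: tg-gegle-if-u
1. 0 -> a / C _ C: inserts after position(s) 1, 2, 5: tagagegaleifu
2. o -> e, u -> i / F C0 _: fires at position(s) 13: tagagegaleifi
3. f -> v, p -> b, s -> z, t -> d / V _ V: fires at position(s) 12: tagagegaleivi
surface: tagagegaleivi

cell CLASS=ne, POLE=ki, MOD=zo:
underlying: tg-gegle-id-ef
1. 0 -> a / C _ C: inserts after position(s) 1, 2, 5: tagagegaleidef
2. o -> e, u -> i / F C0 _: no change
3. f -> v, p -> b, s -> z, t -> d / V _ V: no change
surface: tagagegaleidef

cell CLASS=mi, POLE=ki, MOD=lu:
underlying: fi-gegle-id-un
1. 0 -> a / C _ C: inserts after position(s) 5: figegaleidun
2. o -> e, u -> i / F C0 _: fires at position(s) 11: figegaleidin
3. f -> v, p -> b, s -> z, t -> d / V _ V: no change
surface: figegaleidin


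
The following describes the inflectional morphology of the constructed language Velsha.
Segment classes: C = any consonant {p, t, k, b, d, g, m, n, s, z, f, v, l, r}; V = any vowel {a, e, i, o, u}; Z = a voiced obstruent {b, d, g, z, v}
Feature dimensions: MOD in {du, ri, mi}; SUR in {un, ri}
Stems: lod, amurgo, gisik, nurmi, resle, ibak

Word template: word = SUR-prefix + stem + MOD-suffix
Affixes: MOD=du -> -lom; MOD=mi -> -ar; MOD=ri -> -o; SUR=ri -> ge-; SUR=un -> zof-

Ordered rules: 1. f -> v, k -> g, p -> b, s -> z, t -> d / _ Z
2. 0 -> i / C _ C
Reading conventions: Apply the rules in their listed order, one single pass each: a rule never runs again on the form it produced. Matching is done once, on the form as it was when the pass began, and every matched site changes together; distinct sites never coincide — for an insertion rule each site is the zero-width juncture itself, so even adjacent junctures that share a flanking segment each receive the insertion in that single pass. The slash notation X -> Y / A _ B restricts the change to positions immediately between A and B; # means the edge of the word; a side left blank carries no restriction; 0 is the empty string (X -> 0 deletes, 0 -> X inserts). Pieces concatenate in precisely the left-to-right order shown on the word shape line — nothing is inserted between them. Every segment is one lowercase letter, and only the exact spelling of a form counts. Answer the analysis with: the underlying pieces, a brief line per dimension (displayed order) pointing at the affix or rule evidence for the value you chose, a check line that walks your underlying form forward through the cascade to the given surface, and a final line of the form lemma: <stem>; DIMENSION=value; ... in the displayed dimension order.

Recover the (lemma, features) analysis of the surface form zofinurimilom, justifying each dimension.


underlying: zof-nurmi-lom
MOD=du - signalled by the affix -lom
SUR=un - signalled by the affix zof-
check: zofnurmilom -> zofnurmilom -> zofinurimilom
lemma: nurmi; MOD=du; SUR=un


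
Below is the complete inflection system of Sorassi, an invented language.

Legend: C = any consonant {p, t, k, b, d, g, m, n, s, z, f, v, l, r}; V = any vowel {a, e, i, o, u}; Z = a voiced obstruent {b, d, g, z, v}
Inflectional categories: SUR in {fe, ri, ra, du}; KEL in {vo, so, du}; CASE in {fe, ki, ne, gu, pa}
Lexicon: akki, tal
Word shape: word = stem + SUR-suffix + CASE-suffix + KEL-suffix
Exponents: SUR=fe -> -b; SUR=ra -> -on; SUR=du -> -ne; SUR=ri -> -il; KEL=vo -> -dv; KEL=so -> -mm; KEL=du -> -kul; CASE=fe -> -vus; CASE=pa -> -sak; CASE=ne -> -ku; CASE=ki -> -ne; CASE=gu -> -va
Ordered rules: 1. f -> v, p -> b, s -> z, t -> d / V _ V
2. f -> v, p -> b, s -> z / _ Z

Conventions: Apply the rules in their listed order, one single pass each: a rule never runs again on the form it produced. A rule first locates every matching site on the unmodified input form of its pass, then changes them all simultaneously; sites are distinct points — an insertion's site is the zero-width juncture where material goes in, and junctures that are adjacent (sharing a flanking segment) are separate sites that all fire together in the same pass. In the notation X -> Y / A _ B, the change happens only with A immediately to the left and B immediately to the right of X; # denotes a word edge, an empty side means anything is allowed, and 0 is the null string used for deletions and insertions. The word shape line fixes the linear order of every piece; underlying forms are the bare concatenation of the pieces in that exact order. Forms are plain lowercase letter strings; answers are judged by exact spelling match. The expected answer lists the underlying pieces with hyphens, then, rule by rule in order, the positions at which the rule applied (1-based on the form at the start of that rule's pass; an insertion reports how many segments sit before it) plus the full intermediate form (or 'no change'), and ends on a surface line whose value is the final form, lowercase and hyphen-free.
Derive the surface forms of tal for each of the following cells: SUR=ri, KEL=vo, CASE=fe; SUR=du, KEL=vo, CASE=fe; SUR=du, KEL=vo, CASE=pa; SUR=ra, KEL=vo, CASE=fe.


cell SUR=ri, KEL=vo, CASE=fe:
underlying: tal-il-vus-dv
1. f -> v, p -> b, s -> z, t -> d / V _ V: no change
2. f -> v, p -> b, s -> z / _ Z: fires at position(s) 8: talilvuzdv
surface: talilvuzdv

cell SUR=du, KEL=vo, CASE=fe:
underlying: tal-ne-vus-dv
1. f -> v, p -> b, s -> z, t -> d / V _ V: no change
2. f -> v, p -> b, s -> z / _ Z: fires at position(s) 8: talnevuzdv
surface: talnevuzdv

cell SUR=du, KEL=vo, CASE=pa:
underlying: tal-ne-sak-dv
1. f -> v, p -> b, s -> z, t -> d / V _ V: fires at position(s) 6: talnezakdv
2. f -> v, p -> b, s -> z / _ Z: no change
surface: talnezakdv

cell SUR=ra, KEL=vo, CASE=fe:
underlying: tal-on-vus-dv
1. f -> v, p -> b, s -> z, t -> d / V _ V: no change
2. f -> v, p -> b, s -> z / _ Z: fires at position(s) 8: talonvuzdv
surface: talonvuzdv


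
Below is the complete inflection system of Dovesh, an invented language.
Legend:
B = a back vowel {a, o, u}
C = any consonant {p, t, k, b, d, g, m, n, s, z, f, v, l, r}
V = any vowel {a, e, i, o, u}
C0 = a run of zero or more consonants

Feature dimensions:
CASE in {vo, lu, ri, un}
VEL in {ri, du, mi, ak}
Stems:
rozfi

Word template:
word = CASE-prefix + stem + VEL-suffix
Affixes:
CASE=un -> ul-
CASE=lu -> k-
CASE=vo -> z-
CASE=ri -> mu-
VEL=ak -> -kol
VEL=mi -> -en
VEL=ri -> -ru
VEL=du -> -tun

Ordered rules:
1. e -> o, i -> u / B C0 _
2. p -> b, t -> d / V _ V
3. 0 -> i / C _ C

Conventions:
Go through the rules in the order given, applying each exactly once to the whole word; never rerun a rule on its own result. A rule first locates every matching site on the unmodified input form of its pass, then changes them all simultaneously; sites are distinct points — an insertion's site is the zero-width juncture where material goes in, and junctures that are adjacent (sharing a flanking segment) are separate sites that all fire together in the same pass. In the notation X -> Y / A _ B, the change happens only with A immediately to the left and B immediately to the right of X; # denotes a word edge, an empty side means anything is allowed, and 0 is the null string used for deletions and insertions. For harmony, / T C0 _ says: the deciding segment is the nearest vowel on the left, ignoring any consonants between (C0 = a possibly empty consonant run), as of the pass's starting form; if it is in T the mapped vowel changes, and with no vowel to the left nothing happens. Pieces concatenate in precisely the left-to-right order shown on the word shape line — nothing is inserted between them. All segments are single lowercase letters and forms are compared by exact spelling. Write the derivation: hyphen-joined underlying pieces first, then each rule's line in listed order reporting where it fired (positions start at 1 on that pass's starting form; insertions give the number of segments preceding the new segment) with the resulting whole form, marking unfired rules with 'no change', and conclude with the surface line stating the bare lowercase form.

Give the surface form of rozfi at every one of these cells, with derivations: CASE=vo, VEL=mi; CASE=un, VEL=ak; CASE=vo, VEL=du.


cell CASE=vo, VEL=mi:
underlying: z-rozfi-en
1. e -> o, i -> u / B C0 _: fires at position(s) 6: zrozfuen
2. p -> b, t -> d / V _ V: no change
3. 0 -> i / C _ C: inserts after position(s) 1, 4: zirozifuen
surface: zirozifuen

cell CASE=un, VEL=ak:
underlying: ul-rozfi-kol
1. e -> o, i -> u / B C0 _: fires at position(s) 7: ulrozfukol
2. p -> b, t -> d / V _ V: no change
3. 0 -> i / C _ C: inserts after position(s) 2, 5: ulirozifukol
surface: ulirozifukol

cell CASE=vo, VEL=du:
underlying: z-rozfi-tun
1. e -> o, i -> u / B C0 _: fires at position(s) 6: zrozfutun
2. p -> b, t -> d / V _ V: fires at position(s) 7: zrozfudun
3. 0 -> i / C _ C: inserts after position(s) 1, 4: zirozifudun
surface: zirozifudun


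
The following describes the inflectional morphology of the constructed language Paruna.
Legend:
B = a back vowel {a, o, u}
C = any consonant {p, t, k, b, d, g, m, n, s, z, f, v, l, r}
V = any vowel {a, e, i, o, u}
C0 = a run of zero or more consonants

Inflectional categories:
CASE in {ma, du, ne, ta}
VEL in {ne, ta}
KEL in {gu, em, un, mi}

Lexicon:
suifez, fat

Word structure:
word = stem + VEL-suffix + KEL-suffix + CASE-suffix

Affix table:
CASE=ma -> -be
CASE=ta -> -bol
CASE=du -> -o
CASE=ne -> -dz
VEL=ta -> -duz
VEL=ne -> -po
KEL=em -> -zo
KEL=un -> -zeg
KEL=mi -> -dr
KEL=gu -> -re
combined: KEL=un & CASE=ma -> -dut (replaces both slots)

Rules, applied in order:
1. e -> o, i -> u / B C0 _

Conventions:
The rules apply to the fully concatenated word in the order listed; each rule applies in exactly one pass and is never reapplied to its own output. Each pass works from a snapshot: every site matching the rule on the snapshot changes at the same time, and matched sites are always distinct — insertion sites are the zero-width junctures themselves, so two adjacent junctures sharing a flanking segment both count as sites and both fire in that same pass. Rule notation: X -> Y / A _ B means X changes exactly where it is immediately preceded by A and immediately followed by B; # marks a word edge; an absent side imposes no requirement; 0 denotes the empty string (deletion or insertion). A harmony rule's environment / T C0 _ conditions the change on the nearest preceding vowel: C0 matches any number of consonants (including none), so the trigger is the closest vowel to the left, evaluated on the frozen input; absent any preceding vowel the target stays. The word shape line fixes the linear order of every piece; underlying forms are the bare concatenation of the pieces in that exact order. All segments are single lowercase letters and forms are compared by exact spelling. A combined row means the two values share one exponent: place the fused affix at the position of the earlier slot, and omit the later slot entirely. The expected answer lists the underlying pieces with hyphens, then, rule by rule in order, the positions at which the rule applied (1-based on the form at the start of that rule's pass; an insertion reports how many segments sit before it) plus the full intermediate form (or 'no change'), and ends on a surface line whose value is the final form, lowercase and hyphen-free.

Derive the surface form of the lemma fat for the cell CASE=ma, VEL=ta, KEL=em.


underlying: fat-duz-zo-be
1. e -> o, i -> u / B C0 _: fires at position(s) 10: fatduzzobo
surface: fatduzzobo


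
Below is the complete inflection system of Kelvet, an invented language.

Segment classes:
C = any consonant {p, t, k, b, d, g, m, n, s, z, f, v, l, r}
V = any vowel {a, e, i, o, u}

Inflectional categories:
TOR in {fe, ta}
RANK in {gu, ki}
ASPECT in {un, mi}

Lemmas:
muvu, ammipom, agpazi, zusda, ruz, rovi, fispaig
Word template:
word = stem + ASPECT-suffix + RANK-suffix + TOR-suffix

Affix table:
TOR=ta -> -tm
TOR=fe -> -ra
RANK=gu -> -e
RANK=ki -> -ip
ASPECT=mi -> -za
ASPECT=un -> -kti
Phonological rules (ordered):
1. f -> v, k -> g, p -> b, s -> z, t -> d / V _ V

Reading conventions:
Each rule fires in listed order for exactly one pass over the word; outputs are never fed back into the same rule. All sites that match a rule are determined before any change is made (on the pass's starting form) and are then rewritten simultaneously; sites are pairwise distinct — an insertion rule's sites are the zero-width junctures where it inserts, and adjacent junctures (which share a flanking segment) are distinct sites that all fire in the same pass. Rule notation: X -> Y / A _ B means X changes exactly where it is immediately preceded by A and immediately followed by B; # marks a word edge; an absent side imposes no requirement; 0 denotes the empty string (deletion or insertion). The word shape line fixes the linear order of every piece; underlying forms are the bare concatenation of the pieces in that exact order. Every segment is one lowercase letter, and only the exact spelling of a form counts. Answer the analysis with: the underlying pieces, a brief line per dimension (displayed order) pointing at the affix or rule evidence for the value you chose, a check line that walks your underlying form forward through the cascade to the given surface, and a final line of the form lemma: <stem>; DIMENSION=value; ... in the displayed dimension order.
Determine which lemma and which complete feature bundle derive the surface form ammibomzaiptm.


underlying: ammipom-za-ip-tm
TOR=ta - signalled by the affix -tm
RANK=ki - signalled by the affix -ip
ASPECT=mi - signalled by the affix -za
check: ammipomzaiptm -> ammibomzaiptm
lemma: ammipom; TOR=ta; RANK=ki; ASPECT=mi


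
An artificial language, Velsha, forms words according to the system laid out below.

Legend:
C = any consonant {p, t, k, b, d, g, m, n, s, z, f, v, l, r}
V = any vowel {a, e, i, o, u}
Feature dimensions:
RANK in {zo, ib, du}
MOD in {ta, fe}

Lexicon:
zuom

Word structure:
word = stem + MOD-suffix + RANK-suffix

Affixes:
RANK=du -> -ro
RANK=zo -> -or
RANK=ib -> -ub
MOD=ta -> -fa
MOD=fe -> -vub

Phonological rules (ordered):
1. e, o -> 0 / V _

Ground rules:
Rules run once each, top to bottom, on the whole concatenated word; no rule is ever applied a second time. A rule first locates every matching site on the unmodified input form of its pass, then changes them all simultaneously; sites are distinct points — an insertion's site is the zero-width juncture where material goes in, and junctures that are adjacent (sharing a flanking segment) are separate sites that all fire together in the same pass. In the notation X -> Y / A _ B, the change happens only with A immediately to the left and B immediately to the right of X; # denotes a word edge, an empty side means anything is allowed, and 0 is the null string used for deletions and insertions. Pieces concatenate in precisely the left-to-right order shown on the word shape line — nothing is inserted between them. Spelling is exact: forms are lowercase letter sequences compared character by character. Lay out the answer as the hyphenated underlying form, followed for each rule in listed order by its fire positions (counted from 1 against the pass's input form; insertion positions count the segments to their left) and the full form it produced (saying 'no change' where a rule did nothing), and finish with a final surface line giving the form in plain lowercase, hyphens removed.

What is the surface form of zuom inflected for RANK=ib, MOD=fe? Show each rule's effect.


underlying: zuom-vub-ub
1. e, o -> 0 / V _: fires at position(s) 3: zumvubub
surface: zumvubub


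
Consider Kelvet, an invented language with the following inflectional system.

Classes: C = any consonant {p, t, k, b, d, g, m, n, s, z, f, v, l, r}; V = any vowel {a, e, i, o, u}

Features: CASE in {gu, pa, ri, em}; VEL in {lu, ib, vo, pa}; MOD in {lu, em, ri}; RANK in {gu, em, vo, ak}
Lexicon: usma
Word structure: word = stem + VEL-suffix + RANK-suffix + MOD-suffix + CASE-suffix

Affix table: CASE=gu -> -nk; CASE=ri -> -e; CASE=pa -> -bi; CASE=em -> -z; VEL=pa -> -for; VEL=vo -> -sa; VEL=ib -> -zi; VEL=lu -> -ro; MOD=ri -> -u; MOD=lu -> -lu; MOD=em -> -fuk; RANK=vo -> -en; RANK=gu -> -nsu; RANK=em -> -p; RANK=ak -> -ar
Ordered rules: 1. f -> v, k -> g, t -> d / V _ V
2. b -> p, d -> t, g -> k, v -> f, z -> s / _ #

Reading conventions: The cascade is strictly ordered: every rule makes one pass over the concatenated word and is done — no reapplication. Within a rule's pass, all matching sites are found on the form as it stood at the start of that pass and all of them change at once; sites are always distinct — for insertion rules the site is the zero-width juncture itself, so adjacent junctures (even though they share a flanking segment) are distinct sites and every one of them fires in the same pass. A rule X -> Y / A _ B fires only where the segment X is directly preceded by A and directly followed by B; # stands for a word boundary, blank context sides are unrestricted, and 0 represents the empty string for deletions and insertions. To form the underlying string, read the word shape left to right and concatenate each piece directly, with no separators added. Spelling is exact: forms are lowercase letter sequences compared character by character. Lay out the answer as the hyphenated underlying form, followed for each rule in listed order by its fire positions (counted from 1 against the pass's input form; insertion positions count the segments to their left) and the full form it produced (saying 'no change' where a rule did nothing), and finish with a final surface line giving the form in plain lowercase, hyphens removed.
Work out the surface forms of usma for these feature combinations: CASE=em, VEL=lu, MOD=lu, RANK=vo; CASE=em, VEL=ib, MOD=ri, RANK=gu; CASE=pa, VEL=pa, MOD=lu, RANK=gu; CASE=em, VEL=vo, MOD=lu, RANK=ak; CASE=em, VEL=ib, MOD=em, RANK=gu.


cell CASE=em, VEL=lu, MOD=lu, RANK=vo:
underlying: usma-ro-en-lu-z
1. f -> v, k -> g, t -> d / V _ V: no change
2. b -> p, d -> t, g -> k, v -> f, z -> s / _ #: fires at position(s) 11: usmaroenlus
surface: usmaroenlus

cell CASE=em, VEL=ib, MOD=ri, RANK=gu:
underlying: usma-zi-nsu-u-z
1. f -> v, k -> g, t -> d / V _ V: no change
2. b -> p, d -> t, g -> k, v -> f, z -> s / _ #: fires at position(s) 11: usmazinsuus
surface: usmazinsuus

cell CASE=pa, VEL=pa, MOD=lu, RANK=gu:
underlying: usma-for-nsu-lu-bi
1. f -> v, k -> g, t -> d / V _ V: fires at position(s) 5: usmavornsulubi
2. b -> p, d -> t, g -> k, v -> f, z -> s / _ #: no change
surface: usmavornsulubi

cell CASE=em, VEL=vo, MOD=lu, RANK=ak:
underlying: usma-sa-ar-lu-z
1. f -> v, k -> g, t -> d / V _ V: no change
2. b -> p, d -> t, g -> k, v -> f, z -> s / _ #: fires at position(s) 11: usmasaarlus
surface: usmasaarlus

cell CASE=em, VEL=ib, MOD=em, RANK=gu:
underlying: usma-zi-nsu-fuk-z
1. f -> v, k -> g, t -> d / V _ V: fires at position(s) 10: usmazinsuvukz
2. b -> p, d -> t, g -> k, v -> f, z -> s / _ #: fires at position(s) 13: usmazinsuvuks
surface: usmazinsuvuks


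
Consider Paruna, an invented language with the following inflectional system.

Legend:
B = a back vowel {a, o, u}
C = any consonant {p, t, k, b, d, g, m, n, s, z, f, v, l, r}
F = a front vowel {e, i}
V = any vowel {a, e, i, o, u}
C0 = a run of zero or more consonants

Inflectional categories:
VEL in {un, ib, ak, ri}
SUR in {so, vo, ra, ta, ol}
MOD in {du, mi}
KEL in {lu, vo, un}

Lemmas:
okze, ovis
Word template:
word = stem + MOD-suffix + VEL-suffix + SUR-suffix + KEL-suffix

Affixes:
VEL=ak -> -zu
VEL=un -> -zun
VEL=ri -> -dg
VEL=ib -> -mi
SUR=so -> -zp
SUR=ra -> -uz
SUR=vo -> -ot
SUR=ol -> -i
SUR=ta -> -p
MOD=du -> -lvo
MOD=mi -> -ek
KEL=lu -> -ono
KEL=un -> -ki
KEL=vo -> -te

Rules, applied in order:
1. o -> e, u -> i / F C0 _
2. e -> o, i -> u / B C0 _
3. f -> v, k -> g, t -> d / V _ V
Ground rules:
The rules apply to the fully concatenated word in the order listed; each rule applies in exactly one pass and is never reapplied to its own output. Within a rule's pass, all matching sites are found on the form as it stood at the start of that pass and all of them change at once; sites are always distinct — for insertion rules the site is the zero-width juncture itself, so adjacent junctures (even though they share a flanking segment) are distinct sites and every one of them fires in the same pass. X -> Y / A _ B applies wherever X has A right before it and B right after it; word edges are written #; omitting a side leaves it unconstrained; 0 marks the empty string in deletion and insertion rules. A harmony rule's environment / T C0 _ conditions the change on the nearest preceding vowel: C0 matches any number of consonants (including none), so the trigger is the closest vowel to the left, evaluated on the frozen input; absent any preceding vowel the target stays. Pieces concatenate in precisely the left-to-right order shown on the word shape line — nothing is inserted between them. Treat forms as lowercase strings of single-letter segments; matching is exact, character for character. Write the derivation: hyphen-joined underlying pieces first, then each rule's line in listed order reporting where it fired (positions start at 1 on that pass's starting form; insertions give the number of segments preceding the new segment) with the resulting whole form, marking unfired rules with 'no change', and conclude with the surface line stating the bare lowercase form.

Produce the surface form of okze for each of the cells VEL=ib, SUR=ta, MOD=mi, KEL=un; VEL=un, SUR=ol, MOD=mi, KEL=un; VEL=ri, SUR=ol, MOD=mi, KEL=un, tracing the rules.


cell VEL=ib, SUR=ta, MOD=mi, KEL=un:
underlying: okze-ek-mi-p-ki
1. o -> e, u -> i / F C0 _: no change
2. e -> o, i -> u / B C0 _: fires at position(s) 4: okzoekmipki
3. f -> v, k -> g, t -> d / V _ V: no change
surface: okzoekmipki

cell VEL=un, SUR=ol, MOD=mi, KEL=un:
underlying: okze-ek-zun-i-ki
1. o -> e, u -> i / F C0 _: fires at position(s) 8: okzeekziniki
2. e -> o, i -> u / B C0 _: fires at position(s) 4: okzoekziniki
3. f -> v, k -> g, t -> d / V _ V: fires at position(s) 11: okzoekzinigi
surface: okzoekzinigi

cell VEL=ri, SUR=ol, MOD=mi, KEL=un:
underlying: okze-ek-dg-i-ki
1. o -> e, u -> i / F C0 _: no change
2. e -> o, i -> u / B C0 _: fires at position(s) 4: okzoekdgiki
3. f -> v, k -> g, t -> d / V _ V: fires at position(s) 10: okzoekdgigi
surface: okzoekdgigi


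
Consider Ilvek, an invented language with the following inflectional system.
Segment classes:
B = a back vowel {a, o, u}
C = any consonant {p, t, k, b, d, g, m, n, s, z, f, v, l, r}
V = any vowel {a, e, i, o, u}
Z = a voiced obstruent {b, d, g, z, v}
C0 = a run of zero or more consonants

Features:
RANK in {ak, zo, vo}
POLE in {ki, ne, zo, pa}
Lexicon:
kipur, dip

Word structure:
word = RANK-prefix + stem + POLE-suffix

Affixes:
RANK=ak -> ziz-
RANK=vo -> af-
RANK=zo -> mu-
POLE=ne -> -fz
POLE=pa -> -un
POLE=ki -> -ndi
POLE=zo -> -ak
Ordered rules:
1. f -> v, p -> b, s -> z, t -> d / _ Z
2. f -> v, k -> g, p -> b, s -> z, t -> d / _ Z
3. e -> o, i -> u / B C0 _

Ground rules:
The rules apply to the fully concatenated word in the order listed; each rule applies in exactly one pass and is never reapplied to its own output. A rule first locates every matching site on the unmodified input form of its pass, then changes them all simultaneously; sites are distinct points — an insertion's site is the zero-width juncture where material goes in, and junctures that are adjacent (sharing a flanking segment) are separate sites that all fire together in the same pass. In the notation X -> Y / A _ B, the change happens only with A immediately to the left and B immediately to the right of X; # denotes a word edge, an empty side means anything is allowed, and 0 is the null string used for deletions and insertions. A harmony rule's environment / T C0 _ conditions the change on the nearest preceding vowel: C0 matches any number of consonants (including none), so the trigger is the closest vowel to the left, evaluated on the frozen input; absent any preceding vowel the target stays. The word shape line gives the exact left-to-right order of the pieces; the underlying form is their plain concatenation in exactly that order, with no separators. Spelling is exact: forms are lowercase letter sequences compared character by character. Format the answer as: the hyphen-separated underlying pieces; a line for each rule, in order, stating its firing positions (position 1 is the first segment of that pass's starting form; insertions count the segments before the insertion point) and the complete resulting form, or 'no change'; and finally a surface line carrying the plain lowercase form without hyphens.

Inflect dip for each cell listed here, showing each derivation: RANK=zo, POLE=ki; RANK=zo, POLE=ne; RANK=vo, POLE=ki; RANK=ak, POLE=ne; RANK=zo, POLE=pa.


cell RANK=zo, POLE=ki:
underlying: mu-dip-ndi
1. f -> v, p -> b, s -> z, t -> d / _ Z: no change
2. f -> v, k -> g, p -> b, s -> z, t -> d / _ Z: no change
3. e -> o, i -> u / B C0 _: fires at position(s) 4: mudupndi
surface: mudupndi

cell RANK=zo, POLE=ne:
underlying: mu-dip-fz
1. f -> v, p -> b, s -> z, t -> d / _ Z: fires at position(s) 6: mudipvz
2. f -> v, k -> g, p -> b, s -> z, t -> d / _ Z: fires at position(s) 5: mudibvz
3. e -> o, i -> u / B C0 _: fires at position(s) 4: mudubvz
surface: mudubvz

cell RANK=vo, POLE=ki:
underlying: af-dip-ndi
1. f -> v, p -> b, s -> z, t -> d / _ Z: fires at position(s) 2: avdipndi
2. f -> v, k -> g, p -> b, s -> z, t -> d / _ Z: no change
3. e -> o, i -> u / B C0 _: fires at position(s) 4: avdupndi
surface: avdupndi

cell RANK=ak, POLE=ne:
underlying: ziz-dip-fz
1. f -> v, p -> b, s -> z, t -> d / _ Z: fires at position(s) 7: zizdipvz
2. f -> v, k -> g, p -> b, s -> z, t -> d / _ Z: fires at position(s) 6: zizdibvz
3. e -> o, i -> u / B C0 _: no change
surface: zizdibvz

cell RANK=zo, POLE=pa:
underlying: mu-dip-un
1. f -> v, p -> b, s -> z, t -> d / _ Z: no change
2. f -> v, k -> g, p -> b, s -> z, t -> d / _ Z: no change
3. e -> o, i -> u / B C0 _: fires at position(s) 4: mudupun
surface: mudupun


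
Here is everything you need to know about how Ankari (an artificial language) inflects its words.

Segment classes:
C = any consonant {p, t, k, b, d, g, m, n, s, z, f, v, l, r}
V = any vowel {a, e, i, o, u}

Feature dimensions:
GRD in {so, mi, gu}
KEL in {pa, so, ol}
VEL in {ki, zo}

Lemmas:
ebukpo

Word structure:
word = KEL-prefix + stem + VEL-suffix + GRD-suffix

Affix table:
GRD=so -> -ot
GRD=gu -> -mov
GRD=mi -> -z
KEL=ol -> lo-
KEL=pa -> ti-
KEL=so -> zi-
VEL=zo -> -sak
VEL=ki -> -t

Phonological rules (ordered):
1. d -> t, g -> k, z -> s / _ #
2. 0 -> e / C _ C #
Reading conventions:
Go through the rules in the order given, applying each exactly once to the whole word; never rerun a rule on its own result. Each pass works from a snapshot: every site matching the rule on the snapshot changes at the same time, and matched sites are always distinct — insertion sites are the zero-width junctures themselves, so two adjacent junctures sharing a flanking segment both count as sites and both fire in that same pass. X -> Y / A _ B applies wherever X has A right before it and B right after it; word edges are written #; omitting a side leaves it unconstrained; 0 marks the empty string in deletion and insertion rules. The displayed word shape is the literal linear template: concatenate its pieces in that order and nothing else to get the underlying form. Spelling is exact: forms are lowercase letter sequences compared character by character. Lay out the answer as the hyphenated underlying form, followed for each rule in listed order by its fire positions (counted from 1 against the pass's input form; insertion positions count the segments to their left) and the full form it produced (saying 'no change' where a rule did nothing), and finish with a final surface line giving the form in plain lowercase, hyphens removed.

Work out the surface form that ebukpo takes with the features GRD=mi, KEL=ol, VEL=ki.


underlying: lo-ebukpo-t-z
1. d -> t, g -> k, z -> s / _ #: fires at position(s) 10: loebukpots
2. 0 -> e / C _ C #: inserts after position(s) 9: loebukpotes
surface: loebukpotes


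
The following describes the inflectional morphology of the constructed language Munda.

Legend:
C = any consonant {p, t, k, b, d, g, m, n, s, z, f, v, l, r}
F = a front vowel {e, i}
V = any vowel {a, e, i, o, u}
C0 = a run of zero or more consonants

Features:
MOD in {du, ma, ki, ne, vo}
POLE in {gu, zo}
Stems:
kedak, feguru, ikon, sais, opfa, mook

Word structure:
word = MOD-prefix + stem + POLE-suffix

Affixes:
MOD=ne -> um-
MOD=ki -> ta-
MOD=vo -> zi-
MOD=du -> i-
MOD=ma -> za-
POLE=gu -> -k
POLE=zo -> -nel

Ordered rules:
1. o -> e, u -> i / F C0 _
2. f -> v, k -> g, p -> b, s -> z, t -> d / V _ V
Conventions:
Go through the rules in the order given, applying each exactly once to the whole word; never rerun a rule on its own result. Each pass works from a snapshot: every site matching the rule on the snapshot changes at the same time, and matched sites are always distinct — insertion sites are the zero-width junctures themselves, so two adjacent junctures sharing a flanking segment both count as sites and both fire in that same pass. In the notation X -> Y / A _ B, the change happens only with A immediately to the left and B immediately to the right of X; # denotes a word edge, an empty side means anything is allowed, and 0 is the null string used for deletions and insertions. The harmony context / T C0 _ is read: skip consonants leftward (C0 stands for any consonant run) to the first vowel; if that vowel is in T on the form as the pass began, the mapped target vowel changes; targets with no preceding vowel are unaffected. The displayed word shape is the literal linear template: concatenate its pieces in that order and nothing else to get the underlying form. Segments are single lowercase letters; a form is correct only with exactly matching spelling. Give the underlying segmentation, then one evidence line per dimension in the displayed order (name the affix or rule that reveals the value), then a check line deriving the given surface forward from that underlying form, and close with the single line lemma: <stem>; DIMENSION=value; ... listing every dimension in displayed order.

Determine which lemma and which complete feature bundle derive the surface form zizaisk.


underlying: zi-sais-k
MOD=vo - signalled by the affix zi-
POLE=gu - signalled by the affix -k
check: zisaisk -> zisaisk -> zizaisk
lemma: sais; MOD=vo; POLE=gu


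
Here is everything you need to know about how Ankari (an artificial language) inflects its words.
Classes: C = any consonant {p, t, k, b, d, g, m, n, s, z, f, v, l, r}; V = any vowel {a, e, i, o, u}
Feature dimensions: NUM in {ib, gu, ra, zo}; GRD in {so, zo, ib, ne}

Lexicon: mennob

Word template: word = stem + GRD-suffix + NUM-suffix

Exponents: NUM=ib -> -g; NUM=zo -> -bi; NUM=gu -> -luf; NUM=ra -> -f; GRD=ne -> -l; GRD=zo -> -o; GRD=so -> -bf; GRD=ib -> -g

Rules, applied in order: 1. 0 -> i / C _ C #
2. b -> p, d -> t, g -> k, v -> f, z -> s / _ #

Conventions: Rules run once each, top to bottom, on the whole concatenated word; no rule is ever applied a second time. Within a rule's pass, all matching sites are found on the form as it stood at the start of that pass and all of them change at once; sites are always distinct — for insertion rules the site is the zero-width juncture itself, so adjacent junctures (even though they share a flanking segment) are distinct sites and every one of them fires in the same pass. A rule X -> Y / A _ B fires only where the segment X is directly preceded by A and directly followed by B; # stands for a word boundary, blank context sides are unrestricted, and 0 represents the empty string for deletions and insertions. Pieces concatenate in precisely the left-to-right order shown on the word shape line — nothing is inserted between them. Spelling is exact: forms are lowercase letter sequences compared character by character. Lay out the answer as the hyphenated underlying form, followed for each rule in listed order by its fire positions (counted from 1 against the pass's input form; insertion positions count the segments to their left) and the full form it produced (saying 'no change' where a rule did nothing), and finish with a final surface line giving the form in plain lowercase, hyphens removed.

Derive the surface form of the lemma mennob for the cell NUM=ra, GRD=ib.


underlying: mennob-g-f
1. 0 -> i / C _ C #: inserts after position(s) 7: mennobgif
2. b -> p, d -> t, g -> k, v -> f, z -> s / _ #: no change
surface: mennobgif
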